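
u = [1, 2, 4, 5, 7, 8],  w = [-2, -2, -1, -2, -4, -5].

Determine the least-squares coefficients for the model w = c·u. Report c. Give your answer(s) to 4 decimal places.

Compute the Gram sums: Σu·u = 159.
Right-hand side: Σu·w = -88.
Normal equations: [[159]]·[c]ᵀ = [-88]ᵀ.
c = (-88)/159 = -0.553459.

c = -0.5535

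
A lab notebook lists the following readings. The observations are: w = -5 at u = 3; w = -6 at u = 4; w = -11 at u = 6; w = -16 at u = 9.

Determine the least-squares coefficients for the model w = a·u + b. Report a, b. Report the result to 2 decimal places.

a = -1.90, b = 0.98

From the data, Σu·u = 142, Σu = 22, Σ1 = 4.
And Σu·w = -249, Σw = -38.
XᵀX·[a, b]ᵀ = Xᵀw becomes [[142, 22]; [22, 4]]·[a, b]ᵀ = [-249, -38]ᵀ.
Eliminating b: 4·(row 1) − 22·(row 2) gives 84·a = 4·(-249) − 22·(-38) = -160, so a = -40/21.
Then b = ((-38) − 22·(-40/21))/4 = 41/42.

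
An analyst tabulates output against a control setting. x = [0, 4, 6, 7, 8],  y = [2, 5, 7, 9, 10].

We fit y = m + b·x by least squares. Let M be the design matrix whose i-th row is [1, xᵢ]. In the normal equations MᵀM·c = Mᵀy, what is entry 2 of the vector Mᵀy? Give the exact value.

Entry 2 ↔ basis x, so (Mᵀy)_{2} = Σᵢ (x)·yᵢ = (0)·(2) + (4)·(5) + (6)·(7) + (7)·(9) + (8)·(10) = 205.

205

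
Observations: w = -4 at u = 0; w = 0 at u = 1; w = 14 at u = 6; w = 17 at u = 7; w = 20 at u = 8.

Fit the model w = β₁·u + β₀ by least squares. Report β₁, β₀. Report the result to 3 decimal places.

β₁ = 2.936, β₀ = -3.519

Compute the Gram sums: Σu·u = 150, Σu = 22, Σ1 = 5.
And Σu·w = 363, Σw = 47.
So AᵀA·[β₁, β₀]ᵀ = Aᵀw: [[150, 22]; [22, 5]]·[β₁, β₀]ᵀ = [363, 47]ᵀ.
Δ = 150·5 − 22² = 266.
β₁ = (363·5 − 22·47)/266 = 781/266; β₀ = (150·47 − 22·363)/266 = -468/133.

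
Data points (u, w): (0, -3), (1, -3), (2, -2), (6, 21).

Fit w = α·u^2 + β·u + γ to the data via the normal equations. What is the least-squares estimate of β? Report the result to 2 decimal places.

β = -1.20

The normal equations are: 1313·α + 225·β + 41·γ = 745;  225·α + 41·β + 9·γ = 119;  41·α + 9·β + 4·γ = 13.
Inverting the 3×3 Gram matrix, [α, β, γ]ᵀ = [1559/1804, -2171/1804, -1308/451]ᵀ.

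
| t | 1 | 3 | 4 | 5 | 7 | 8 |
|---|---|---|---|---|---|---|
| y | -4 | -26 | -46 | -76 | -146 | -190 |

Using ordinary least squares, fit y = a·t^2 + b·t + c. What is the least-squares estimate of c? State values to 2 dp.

With design matrix X, XᵀX = [[7460, 1072, 164]; [1072, 164, 28]; [164, 28, 6]] and Xᵀy = [-22188, -3188, -488]ᵀ.
Inverting the 3×3 Gram matrix, [a, b, c]ᵀ = [-589/195, 457/975, -24/25]ᵀ.

c = -0.96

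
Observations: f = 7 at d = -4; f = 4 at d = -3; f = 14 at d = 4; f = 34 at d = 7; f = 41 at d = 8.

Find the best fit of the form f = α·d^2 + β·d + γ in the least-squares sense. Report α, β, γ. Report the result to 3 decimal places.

Entries of MᵀM: Σd^2·d^2 = 7090, Σd^2·d = 828, Σd^2 = 154, Σd·d = 154, Σd = 12, Σ1 = 5.
And Σd^2·f = 4662, Σd·f = 582, Σf = 100.
Solving the 3×3 system (Gaussian elimination) gives α = 51617/104611, β = 96771/104611, γ = 20782/8047.

α = 0.493, β = 0.925, γ = 2.583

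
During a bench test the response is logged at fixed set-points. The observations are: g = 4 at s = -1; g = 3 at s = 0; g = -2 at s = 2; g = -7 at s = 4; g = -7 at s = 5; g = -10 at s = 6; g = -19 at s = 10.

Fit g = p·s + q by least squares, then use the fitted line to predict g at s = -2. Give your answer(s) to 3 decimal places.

ĝ = 6.602

Entries of AᵀA: Σs·s = 182, Σs = 26, Σ1 = 7.
For Aᵀg: Σs·g = -321, Σg = -38.
AᵀA·[p, q]ᵀ = Aᵀg becomes [[182, 26]; [26, 7]]·[p, q]ᵀ = [-321, -38]ᵀ.
Determinant 182·7 − 26² = 598.
p = ((-321)·7 − 26·(-38))/598 = -1259/598; q = (182·(-38) − 26·(-321))/598 = 55/23.
At s = -2: ĝ = (-1259/598)·(-2) + (55/23)·(1) = 1974/299.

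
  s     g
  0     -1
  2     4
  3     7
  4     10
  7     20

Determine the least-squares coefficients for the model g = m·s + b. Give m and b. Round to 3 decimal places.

The normal system MᵀM·[m, b]ᵀ = Mᵀg is [[78, 16]; [16, 5]]·[m, b]ᵀ = [209, 40]ᵀ.
Δ = 78·5 − 16² = 134.
m = (209·5 − 16·40)/134 = 405/134; b = (78·40 − 16·209)/134 = -112/67.

m = 3.022, b = -1.672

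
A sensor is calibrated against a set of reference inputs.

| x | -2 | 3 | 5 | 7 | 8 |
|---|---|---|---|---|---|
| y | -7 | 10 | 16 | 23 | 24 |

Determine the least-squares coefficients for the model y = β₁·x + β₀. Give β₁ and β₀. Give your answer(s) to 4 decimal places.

β₁ = 3.1815, β₀ = -0.1624

From the data, Σx·x = 151, Σx = 21, Σ1 = 5.
Right-hand side: Σx·y = 477, Σy = 66.
So AᵀA·[β₁, β₀]ᵀ = Aᵀy: [[151, 21]; [21, 5]]·[β₁, β₀]ᵀ = [477, 66]ᵀ.
det = 151·5 − 21² = 314.
β₁ = (477·5 − 21·66)/314 = 999/314; β₀ = (151·66 − 21·477)/314 = -51/314.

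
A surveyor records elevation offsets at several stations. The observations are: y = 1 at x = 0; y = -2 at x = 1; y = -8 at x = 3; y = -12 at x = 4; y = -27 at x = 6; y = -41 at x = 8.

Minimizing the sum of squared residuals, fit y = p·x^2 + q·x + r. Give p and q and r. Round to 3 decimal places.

p = -0.452, q = -1.672, r = 0.793

Compute the Gram sums: Σx^2·x^2 = 5730, Σx^2·x = 820, Σx^2 = 126, Σx·x = 126, Σx = 22, Σ1 = 6.
For Aᵀy: Σx^2·y = -3862, Σx·y = -564, Σy = -89.
AᵀA·[p, q, r]ᵀ = Aᵀy becomes [[5730, 820, 126]; [820, 126, 22]; [126, 22, 6]]·[p, q, r]ᵀ = [-3862, -564, -89]ᵀ.
Inverting the 3×3 Gram matrix, [p, q, r]ᵀ = [-7897/17466, -9735/5822, 13843/17466]ᵀ.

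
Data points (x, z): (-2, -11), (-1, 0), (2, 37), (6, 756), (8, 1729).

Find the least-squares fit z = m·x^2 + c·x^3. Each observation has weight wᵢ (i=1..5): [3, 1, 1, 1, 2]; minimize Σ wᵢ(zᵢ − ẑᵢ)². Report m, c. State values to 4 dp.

m = 3.0920, c = 2.9900

From the data, Σwᵢ·x^2·x^2 = 9553, Σwᵢ·x^2·x^3 = 73247, Σwᵢ·x^3·x^3 = 571201.
For MᵀWz: Σwᵢ·x^2·z = 248544, Σwᵢ·x^3·z = 1934352.
So MᵀWM·[m, c]ᵀ = MᵀWz: [[9553, 73247]; [73247, 571201]]·[m, c]ᵀ = [248544, 1934352]ᵀ.
det = 9553·571201 − 73247² = 91560144.
m = (248544·571201 − 73247·1934352)/91560144 = 5897925/1907503; c = (9553·1934352 − 73247·248544)/91560144 = 5703381/1907503.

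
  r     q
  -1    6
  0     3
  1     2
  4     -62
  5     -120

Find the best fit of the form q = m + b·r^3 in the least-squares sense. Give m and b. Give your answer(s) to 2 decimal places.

Compute the Gram sums: Σ1 = 5, Σr^3 = 189, Σr^3·r^3 = 19723.
Right-hand side: Σq = -171, Σr^3·q = -18972.
So XᵀX·[m, b]ᵀ = Xᵀq: [[5, 189]; [189, 19723]]·[m, b]ᵀ = [-171, -18972]ᵀ.
Eliminating b: 19723·(row 1) − 189·(row 2) gives 62894·m = 19723·(-171) − 189·(-18972) = 213075, so m = 213075/62894.
Then b = ((-18972) − 189·(213075/62894))/19723 = -62541/62894.

m = 3.39, b = -0.99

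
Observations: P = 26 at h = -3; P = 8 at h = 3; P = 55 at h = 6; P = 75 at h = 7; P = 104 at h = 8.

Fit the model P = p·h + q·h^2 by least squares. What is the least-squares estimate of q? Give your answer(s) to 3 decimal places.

MᵀM·[p, q]ᵀ = MᵀP reads: 167·p + 1071·q = 1633;  1071·p + 7955·q = 12617.
(Σh·h = 167, Σh·h^2 = 1071, Σh^2·h^2 = 7955, Σh·P = 1633, Σh^2·P = 12617.)
det = 167·7955 − 1071² = 181444.
p = (1633·7955 − 1071·12617)/181444 = -130573/45361; q = (167·12617 − 1071·1633)/181444 = 89524/45361.

q = 1.974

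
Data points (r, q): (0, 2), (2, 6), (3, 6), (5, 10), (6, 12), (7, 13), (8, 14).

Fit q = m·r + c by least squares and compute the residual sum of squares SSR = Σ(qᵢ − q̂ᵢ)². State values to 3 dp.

Compute the Gram sums: Σr·r = 187, Σr = 31, Σ1 = 7.
For Mᵀq: Σr·q = 355, Σq = 63.
det = 187·7 − 31² = 348.
m = (355·7 − 31·63)/348 = 133/87; c = (187·63 − 31·355)/348 = 194/87.
Residuals: -20/87, 62/87, -71/87, 11/87, 52/87, 2/29, -40/87; SSR = 158/87.

SSR = 1.816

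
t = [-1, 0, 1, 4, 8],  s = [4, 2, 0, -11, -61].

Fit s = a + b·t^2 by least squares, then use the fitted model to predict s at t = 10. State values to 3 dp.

ŝ = -96.367

Sums needed: Σ1 = 5, Σt^2 = 82, Σt^2·t^2 = 4354.
Moment sums: Σs = -66, Σt^2·s = -4076.
So XᵀX·[a, b]ᵀ = Xᵀs: [[5, 82]; [82, 4354]]·[a, b]ᵀ = [-66, -4076]ᵀ.
Eliminating b: 4354·(row 1) − 82·(row 2) gives 15046·a = 4354·(-66) − 82·(-4076) = 46868, so a = 23434/7523.
Then b = ((-4076) − 82·(23434/7523))/4354 = -7484/7523.
At t = 10: ŝ = (23434/7523)·(1) + (-7484/7523)·(100) = -724966/7523.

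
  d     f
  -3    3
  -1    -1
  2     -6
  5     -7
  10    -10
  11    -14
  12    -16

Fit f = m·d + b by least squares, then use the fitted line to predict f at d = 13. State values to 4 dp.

f̂ = -15.8557

Setting ∂/∂m … = 0 gives: 404·m + 36·b = -501;  36·m + 7·b = -51.
(Σd·d = 404, Σd = 36, Σ1 = 7, Σd·f = -501, Σf = -51.)
det = 404·7 − 36² = 1532.
m = ((-501)·7 − 36·(-51))/1532 = -1671/1532; b = (404·(-51) − 36·(-501))/1532 = -642/383.
At d = 13: f̂ = (-1671/1532)·(13) + (-642/383)·(1) = -24291/1532.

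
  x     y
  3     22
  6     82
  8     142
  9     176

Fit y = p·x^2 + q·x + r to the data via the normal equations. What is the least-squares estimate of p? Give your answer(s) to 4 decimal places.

p = 1.8636

Compute the Gram sums: Σx^2·x^2 = 12034, Σx^2·x = 1484, Σx^2 = 190, Σx·x = 190, Σx = 26, Σ1 = 4.
For Mᵀy: Σx^2·y = 26494, Σx·y = 3278, Σy = 422.
Inverting the 3×3 Gram matrix, [p, q, r]ᵀ = [41/22, 223/66, -329/66]ᵀ.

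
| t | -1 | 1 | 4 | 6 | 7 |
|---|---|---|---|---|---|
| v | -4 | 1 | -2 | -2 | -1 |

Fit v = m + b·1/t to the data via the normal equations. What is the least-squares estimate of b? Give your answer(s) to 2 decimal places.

b = 2.40

Setting ∂/∂m … = 0 gives: 5·m + (47/84)·b = -8;  (47/84)·m + (14893/7056)·b = 169/42.
(Σ1 = 5, Σ1/t = 47/84, Σ1/t·1/t = 14893/7056, Σv = -8, Σ1/t·v = 169/42.)
Eliminating b: (14893/7056)·(row 1) − (47/84)·(row 2) gives (4516/441)·m = (14893/7056)·(-8) − (47/84)·(169/42) = -3215/168, so m = -67515/36128.
Then b = ((169/42) − (47/84)·(-67515/36128))/(14893/7056) = 21693/9032.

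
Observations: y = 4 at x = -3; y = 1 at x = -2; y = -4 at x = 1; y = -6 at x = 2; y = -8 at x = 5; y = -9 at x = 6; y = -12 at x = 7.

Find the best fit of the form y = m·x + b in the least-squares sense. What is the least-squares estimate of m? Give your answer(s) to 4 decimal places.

m = -1.4250

With design matrix M, MᵀM = [[128, 16]; [16, 7]] and Mᵀy = [-208, -34]ᵀ.
det = 128·7 − 16² = 640.
m = ((-208)·7 − 16·(-34))/640 = -57/40; b = (128·(-34) − 16·(-208))/640 = -8/5.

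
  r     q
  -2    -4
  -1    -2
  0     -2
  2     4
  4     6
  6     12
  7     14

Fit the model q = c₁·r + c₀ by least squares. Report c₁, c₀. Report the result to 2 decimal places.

Entries of XᵀX: Σr·r = 110, Σr = 16, Σ1 = 7.
Right-hand side: Σr·q = 212, Σq = 28.
XᵀX·[c₁, c₀]ᵀ = Xᵀq becomes [[110, 16]; [16, 7]]·[c₁, c₀]ᵀ = [212, 28]ᵀ.
Δ = 110·7 − 16² = 514.
c₁ = (212·7 − 16·28)/514 = 518/257; c₀ = (110·28 − 16·212)/514 = -156/257.

c₁ = 2.02, c₀ = -0.61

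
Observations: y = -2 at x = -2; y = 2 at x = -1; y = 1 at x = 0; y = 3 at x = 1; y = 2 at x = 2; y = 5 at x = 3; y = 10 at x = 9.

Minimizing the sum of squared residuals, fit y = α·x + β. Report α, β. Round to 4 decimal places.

α = 0.9820, β = 1.3165

Forming MᵀM = [[100, 12]; [12, 7]] and Mᵀy = [114, 21]ᵀ gives MᵀM·[α, β]ᵀ = Mᵀy.
Eliminating β: 7·(row 1) − 12·(row 2) gives 556·α = 7·114 − 12·21 = 546, so α = 273/278.
Then β = (21 − 12·(273/278))/7 = 183/139.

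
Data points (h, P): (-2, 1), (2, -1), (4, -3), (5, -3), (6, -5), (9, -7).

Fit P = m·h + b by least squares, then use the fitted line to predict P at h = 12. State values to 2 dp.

Sums needed: Σh·h = 166, Σh = 24, Σ1 = 6.
Right-hand side: Σh·P = -124, ΣP = -18.
So AᵀA·[m, b]ᵀ = AᵀP: [[166, 24]; [24, 6]]·[m, b]ᵀ = [-124, -18]ᵀ.
Determinant 166·6 − 24² = 420.
m = ((-124)·6 − 24·(-18))/420 = -26/35; b = (166·(-18) − 24·(-124))/420 = -1/35.
At h = 12: P̂ = (-26/35)·(12) + (-1/35)·(1) = -313/35.

P̂ = -8.94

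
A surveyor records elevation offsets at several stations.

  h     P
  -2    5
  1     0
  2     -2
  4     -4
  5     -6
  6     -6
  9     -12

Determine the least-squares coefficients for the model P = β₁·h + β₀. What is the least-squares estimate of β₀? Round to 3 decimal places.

β₀ = 1.700

From the data, Σh·h = 167, Σh = 25, Σ1 = 7.
Right-hand side: Σh·P = -204, ΣP = -25.
XᵀX·[β₁, β₀]ᵀ = XᵀP becomes [[167, 25]; [25, 7]]·[β₁, β₀]ᵀ = [-204, -25]ᵀ.
det = 167·7 − 25² = 544.
β₁ = ((-204)·7 − 25·(-25))/544 = -803/544; β₀ = (167·(-25) − 25·(-204))/544 = 925/544.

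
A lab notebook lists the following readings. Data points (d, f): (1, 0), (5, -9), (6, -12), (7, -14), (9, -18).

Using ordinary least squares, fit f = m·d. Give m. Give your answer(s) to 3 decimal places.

Entries of MᵀM: Σd·d = 192.
For Mᵀf: Σd·f = -377.
Hence m = -377 / 192 ≈ -1.96354.

m = -1.964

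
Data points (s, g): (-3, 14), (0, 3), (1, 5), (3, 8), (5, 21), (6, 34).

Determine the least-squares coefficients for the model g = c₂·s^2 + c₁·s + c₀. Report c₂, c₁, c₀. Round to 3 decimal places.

c₂ = 0.961, c₁ = -0.873, c₀ = 3.101

Forming MᵀM = [[2084, 342, 80]; [342, 80, 12]; [80, 12, 6]] and Mᵀg = [1952, 296, 85]ᵀ gives MᵀM·[c₂, c₁, c₀]ᵀ = Mᵀg.
Solving the 3×3 system (Gaussian elimination) gives c₂ = 491/511, c₁ = -446/511, c₀ = 3169/1022.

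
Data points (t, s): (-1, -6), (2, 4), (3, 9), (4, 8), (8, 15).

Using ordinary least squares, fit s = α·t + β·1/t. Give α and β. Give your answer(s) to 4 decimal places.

From the data, Σt·t = 94, Σt·1/t = 5, Σ1/t·1/t = 829/576.
And Σt·s = 193, Σ1/t·s = 119/8.
So MᵀM·[α, β]ᵀ = Mᵀs: [[94, 5]; [5, 829/576]]·[α, β]ᵀ = [193, 119/8]ᵀ.
Eliminating β: (829/576)·(row 1) − 5·(row 2) gives (31763/288)·α = (829/576)·193 − 5·(119/8) = 117157/576, so α = 117157/63526.
Then β = ((119/8) − 5·(117157/63526))/(829/576) = 124776/31763.

α = 1.8442, β = 3.9283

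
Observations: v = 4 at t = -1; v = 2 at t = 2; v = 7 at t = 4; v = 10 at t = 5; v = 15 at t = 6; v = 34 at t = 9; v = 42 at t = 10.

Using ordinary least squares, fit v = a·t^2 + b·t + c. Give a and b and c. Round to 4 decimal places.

a = 0.4852, b = -0.8722, c = 2.4180

Normal-equation sums: Σt^2·t^2 = 18755, Σt^2·t = 2141, Σt^2 = 263, Σt·t = 263, Σt = 35, Σ1 = 7.
Moment sums: Σt^2·v = 7868, Σt·v = 894, Σv = 114.
MᵀM·[a, b, c]ᵀ = Mᵀv becomes [[18755, 2141, 263]; [2141, 263, 35]; [263, 35, 7]]·[a, b, c]ᵀ = [7868, 894, 114]ᵀ.
Solving the 3×3 system (Gaussian elimination) gives a = 83726/172569, b = -150515/172569, c = 139093/57523.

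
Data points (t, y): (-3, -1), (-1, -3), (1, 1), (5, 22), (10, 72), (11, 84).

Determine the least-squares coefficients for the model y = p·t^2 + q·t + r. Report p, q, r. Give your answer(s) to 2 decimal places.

p = 0.54, q = 1.81, r = -1.05

From the data, Σt^2·t^2 = 25349, Σt^2·t = 2429, Σt^2 = 257, Σt·t = 257, Σt = 23, Σ1 = 6.
For Mᵀy: Σt^2·y = 17903, Σt·y = 1761, Σy = 175.
Inverting the 3×3 Gram matrix, [p, q, r]ᵀ = [549173/1009668, 1823053/1009668, -177105/168278]ᵀ.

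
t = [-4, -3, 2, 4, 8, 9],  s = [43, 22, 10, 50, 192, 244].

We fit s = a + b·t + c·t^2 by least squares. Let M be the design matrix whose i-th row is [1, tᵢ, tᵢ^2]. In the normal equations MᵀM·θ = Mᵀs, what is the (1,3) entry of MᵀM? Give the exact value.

Row 1 ↔ basis 1, column 3 ↔ basis t^2, so (MᵀM)_{1,3} = Σᵢ t^2 = (1)·(16) + (1)·(9) + (1)·(4) + (1)·(16) + (1)·(64) + (1)·(81) = 190.

190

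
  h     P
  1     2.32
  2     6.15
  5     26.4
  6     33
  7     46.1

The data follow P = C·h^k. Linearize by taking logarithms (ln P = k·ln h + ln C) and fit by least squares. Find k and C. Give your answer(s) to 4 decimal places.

k = 1.5265, C = 2.2427

Taking logs, ln P = k·ln h + ln C, so regress ln P on ln h.
Over the data: Σln h = 6.0403, Σ(ln h)² = 10.0677, Σln P = 13.2587, Σln h·ln P = 20.2467.
Normal system: [[10.0677, 6.0403]; [6.0403, 5]]·[k, ln C]ᵀ = [20.2467, 13.2587]ᵀ.
Δ = 10.0677·5 − (6.0403)² = 13.8539; k = (20.2467·5 − 6.0403·13.2587)/13.8539 = 1.52646, ln C = (10.0677·13.2587 − 6.0403·20.2467)/13.8539 = 0.80770, so C = exp(0.80770) = 2.24275.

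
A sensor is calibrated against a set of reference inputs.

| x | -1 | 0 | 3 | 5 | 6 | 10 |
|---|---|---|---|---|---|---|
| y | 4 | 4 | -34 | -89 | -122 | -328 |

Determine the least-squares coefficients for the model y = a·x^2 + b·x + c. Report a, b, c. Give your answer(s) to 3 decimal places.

a = -2.972, b = -3.409, c = 3.611

AᵀA·[a, b, c]ᵀ = Aᵀy reads: 12003·a + 1367·b + 171·c = -39719;  1367·a + 171·b + 23·c = -4563;  171·a + 23·b + 6·c = -565.
Solving the 3×3 system (Gaussian elimination) gives a = -187987/63246, b = -71865/21082, c = 114206/31623.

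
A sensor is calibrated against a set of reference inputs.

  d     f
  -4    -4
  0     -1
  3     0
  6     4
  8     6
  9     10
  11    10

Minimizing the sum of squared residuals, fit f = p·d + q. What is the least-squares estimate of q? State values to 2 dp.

q = -1.11

With design matrix X, XᵀX = [[327, 33]; [33, 7]] and Xᵀf = [288, 25]ᵀ.
Determinant 327·7 − 33² = 1200.
p = (288·7 − 33·25)/1200 = 397/400; q = (327·25 − 33·288)/1200 = -443/400.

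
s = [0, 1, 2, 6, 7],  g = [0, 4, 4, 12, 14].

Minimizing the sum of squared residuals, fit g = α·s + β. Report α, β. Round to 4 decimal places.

Forming MᵀM = [[90, 16]; [16, 5]] and Mᵀg = [182, 34]ᵀ gives MᵀM·[α, β]ᵀ = Mᵀg.
Determinant 90·5 − 16² = 194.
α = (182·5 − 16·34)/194 = 183/97; β = (90·34 − 16·182)/194 = 74/97.

α = 1.8866, β = 0.7629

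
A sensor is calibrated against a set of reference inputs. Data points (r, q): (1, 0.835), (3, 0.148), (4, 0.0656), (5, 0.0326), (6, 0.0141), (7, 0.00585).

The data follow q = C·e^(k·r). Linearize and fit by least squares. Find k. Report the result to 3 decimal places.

Linearized form: ln q = k·r + ln C. From the 6 transformed points,
XᵀX = [[136.0000, 26.0000]; [26.0000, 6]], rhs = [-95.4846, -17.6414]ᵀ  (here Σr = 26.0000, Σ(r)² = 136.0000, Σln q = -17.6414, Σr·ln q = -95.4846).
Slope k = (n·Σr·ln q − Σr·Σln q)/(n·Σ(r)² − (Σr)²) = (6·-95.4846 − 26.0000·-17.6414)/140.0000 = -0.81594; ln C = (Σln q − k·Σr)/n = 0.59550.

k = -0.816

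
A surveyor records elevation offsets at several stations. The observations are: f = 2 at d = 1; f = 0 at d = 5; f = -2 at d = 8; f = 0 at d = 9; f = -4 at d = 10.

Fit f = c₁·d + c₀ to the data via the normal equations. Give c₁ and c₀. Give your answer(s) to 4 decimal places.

c₁ = -0.5188, c₀ = 2.6241

With design matrix A, AᵀA = [[271, 33]; [33, 5]] and Aᵀf = [-54, -4]ᵀ.
Determinant 271·5 − 33² = 266.
c₁ = ((-54)·5 − 33·(-4))/266 = -69/133; c₀ = (271·(-4) − 33·(-54))/266 = 349/133.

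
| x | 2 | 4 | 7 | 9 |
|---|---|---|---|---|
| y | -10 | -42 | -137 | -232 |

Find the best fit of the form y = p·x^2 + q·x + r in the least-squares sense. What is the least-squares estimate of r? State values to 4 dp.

r = -3.3121

Compute the Gram sums: Σx^2·x^2 = 9234, Σx^2·x = 1144, Σx^2 = 150, Σx·x = 150, Σx = 22, Σ1 = 4.
Right-hand side: Σx^2·y = -26217, Σx·y = -3235, Σy = -421.
So MᵀM·[p, q, r]ᵀ = Mᵀy: [[9234, 1144, 150]; [1144, 150, 22]; [150, 22, 4]]·[p, q, r]ᵀ = [-26217, -3235, -421]ᵀ.
Inverting the 3×3 Gram matrix, [p, q, r]ᵀ = [-63/20, 1707/580, -1921/580]ᵀ.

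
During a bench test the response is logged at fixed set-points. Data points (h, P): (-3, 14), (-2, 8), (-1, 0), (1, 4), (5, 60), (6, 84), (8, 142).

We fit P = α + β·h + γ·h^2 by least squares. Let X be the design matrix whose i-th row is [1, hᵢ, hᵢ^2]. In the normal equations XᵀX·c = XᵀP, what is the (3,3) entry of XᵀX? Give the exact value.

6116

Row 3 ↔ basis h^2, column 3 ↔ basis h^2, so (XᵀX)_{3,3} = Σᵢ (h^2)·(h^2) = (9)·(9) + (4)·(4) + (1)·(1) + (1)·(1) + (25)·(25) + (36)·(36) + (64)·(64) = 6116.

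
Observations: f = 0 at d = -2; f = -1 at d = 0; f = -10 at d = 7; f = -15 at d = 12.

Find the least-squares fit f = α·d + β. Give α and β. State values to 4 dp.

Setting ∂/∂α … = 0 gives: 197·α + 17·β = -250;  17·α + 4·β = -26.
Eliminating β: 4·(row 1) − 17·(row 2) gives 499·α = 4·(-250) − 17·(-26) = -558, so α = -558/499.
Then β = ((-26) − 17·(-558/499))/4 = -872/499.

α = -1.1182, β = -1.7475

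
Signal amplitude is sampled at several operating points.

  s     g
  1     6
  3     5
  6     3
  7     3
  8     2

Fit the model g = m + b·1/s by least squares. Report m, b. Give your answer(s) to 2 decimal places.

The normal equations are: 5·m + (99/56)·b = 19;  (99/56)·m + (33161/28224)·b = 743/84.
det = 5·(33161/28224) − (99/56)² = 19399/7056.
m = (19·(33161/28224) − (99/56)·(743/84))/(19399/7056) = 188717/77596; b = (5·(743/84) − (99/56)·19)/(19399/7056) = 75054/19399.

m = 2.43, b = 3.87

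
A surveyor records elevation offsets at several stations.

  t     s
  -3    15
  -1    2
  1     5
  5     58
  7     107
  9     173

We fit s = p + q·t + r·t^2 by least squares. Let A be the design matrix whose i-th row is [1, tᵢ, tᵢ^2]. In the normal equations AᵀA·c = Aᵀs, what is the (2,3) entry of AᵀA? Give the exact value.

1170

Row 2 ↔ basis t, column 3 ↔ basis t^2, so (AᵀA)_{2,3} = Σᵢ (t)·(t^2) = (-3)·(9) + (-1)·(1) + (1)·(1) + (5)·(25) + (7)·(49) + (9)·(81) = 1170.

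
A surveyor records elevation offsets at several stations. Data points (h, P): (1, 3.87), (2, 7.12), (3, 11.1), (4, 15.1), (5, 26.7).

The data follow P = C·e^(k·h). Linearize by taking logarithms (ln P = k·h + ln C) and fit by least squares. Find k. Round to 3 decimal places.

k = 0.461

Let Y = ln P. Fitting Y = k·h + ln C by least squares:
AᵀA = [[55.0000, 15.0000]; [15.0000, 5]], rhs = [39.7820, 11.7225]ᵀ  (here Σh = 15.0000, Σ(h)² = 55.0000, Σln P = 11.7225, Σh·ln P = 39.7820).
Slope k = (n·Σh·ln P − Σh·Σln P)/(n·Σ(h)² − (Σh)²) = (5·39.7820 − 15.0000·11.7225)/50.0000 = 0.46146; ln C = (Σln P − k·Σh)/n = 0.96011.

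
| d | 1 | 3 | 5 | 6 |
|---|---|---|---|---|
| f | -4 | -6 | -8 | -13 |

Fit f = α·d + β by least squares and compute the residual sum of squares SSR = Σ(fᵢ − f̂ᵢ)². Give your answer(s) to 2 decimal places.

Setting ∂/∂α … = 0 gives: 71·α + 15·β = -140;  15·α + 4·β = -31.
Determinant 71·4 − 15² = 59.
α = ((-140)·4 − 15·(-31))/59 = -95/59; β = (71·(-31) − 15·(-140))/59 = -101/59.
Residuals: -40/59, 32/59, 104/59, -96/59; SSR = 384/59.

SSR = 6.51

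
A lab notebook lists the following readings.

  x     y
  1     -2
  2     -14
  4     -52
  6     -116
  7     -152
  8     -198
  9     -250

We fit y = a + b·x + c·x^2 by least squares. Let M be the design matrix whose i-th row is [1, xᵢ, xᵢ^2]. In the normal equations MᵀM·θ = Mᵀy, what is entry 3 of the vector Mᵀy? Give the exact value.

-45436

Entry 3 ↔ basis x^2, so (Mᵀy)_{3} = Σᵢ (x^2)·yᵢ = (1)·(-2) + (4)·(-14) + (16)·(-52) + (36)·(-116) + (49)·(-152) + (64)·(-198) + (81)·(-250) = -45436.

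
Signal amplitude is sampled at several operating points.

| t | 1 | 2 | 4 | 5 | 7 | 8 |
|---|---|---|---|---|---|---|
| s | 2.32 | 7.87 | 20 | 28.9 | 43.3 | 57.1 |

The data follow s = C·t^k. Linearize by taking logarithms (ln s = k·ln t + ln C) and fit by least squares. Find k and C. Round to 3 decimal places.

k = 1.502, C = 2.497

Linearized form: ln s = k·ln t + ln C. From the 6 transformed points,
Σln t = 7.7142, Σ(ln t)² = 13.1032, Σln s = 17.0772, Σln t·ln s = 26.7403.
Equations: 13.1032·k + 7.7142·ln C = 26.7403;  7.7142·k + 6·ln C = 17.0772.
Δ = 13.1032·6 − (7.7142)² = 19.1098; k = (26.7403·6 − 7.7142·17.0772)/19.1098 = 1.50208, ln C = (13.1032·17.0772 − 7.7142·26.7403)/19.1098 = 0.91496, so C = exp(0.91496) = 2.49666.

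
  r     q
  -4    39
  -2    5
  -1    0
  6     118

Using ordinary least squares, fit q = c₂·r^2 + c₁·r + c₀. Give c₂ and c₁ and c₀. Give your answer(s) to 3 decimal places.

From the data, Σr^2·r^2 = 1569, Σr^2·r = 143, Σr^2 = 57, Σr·r = 57, Σr = -1, Σ1 = 4.
And Σr^2·q = 4892, Σr·q = 542, Σq = 162.
XᵀX·[c₂, c₁, c₀]ᵀ = Xᵀq becomes [[1569, 143, 57]; [143, 57, -1]; [57, -1, 4]]·[c₂, c₁, c₀]ᵀ = [4892, 542, 162]ᵀ.
Inverting the 3×3 Gram matrix, [c₂, c₁, c₀]ᵀ = [110031/36436, 69103/36436, -18752/9109]ᵀ.

c₂ = 3.020, c₁ = 1.897, c₀ = -2.059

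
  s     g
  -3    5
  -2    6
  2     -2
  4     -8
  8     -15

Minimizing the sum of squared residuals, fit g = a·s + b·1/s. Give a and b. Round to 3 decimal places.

Forming AᵀA = [[97, 5]; [5, 397/576]] and Aᵀg = [-183, -229/24]ᵀ gives AᵀA·[a, b]ᵀ = Aᵀg.
det = 97·(397/576) − 5² = 24109/576.
a = ((-183)·(397/576) − 5·(-229/24))/(24109/576) = -45171/24109; b = (97·(-229/24) − 5·(-183))/(24109/576) = -6072/24109.

a = -1.874, b = -0.252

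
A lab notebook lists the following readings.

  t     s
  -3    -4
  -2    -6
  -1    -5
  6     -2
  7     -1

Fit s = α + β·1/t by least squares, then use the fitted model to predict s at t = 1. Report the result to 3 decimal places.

Sums needed: Σ1 = 5, Σ1/t = -32/21, Σ1/t·1/t = 1243/882.
For Xᵀs: Σs = -18, Σ1/t·s = 62/7.
Normal equations: [[5, -32/21]; [-32/21, 1243/882]]·[α, β]ᵀ = [-18, 62/7]ᵀ.
Δ = 5·(1243/882) − (-32/21)² = 463/98.
α = ((-18)·(1243/882) − (-32/21)·(62/7))/(463/98) = -3490/1389; β = (5·(62/7) − (-32/21)·(-18))/(463/98) = 1652/463.
At t = 1: ŝ = (-3490/1389)·(1) + (1652/463)·(1) = 1466/1389.

ŝ = 1.055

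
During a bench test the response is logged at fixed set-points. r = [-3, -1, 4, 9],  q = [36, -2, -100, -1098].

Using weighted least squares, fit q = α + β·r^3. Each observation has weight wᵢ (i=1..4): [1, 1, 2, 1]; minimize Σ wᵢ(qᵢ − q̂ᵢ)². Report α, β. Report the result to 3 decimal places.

Sums needed: Σwᵢ·1 = 5, Σwᵢ·r^3 = 829, Σwᵢ·r^3·r^3 = 540363.
Right-hand side: Σwᵢ·q = -1264, Σwᵢ·r^3·q = -814212.
Normal equations: [[5, 829]; [829, 540363]]·[α, β]ᵀ = [-1264, -814212]ᵀ.
Determinant 5·540363 − 829² = 2014574.
α = ((-1264)·540363 − 829·(-814212))/2014574 = -4018542/1007287; β = (5·(-814212) − 829·(-1264))/2014574 = -1511602/1007287.

α = -3.989, β = -1.501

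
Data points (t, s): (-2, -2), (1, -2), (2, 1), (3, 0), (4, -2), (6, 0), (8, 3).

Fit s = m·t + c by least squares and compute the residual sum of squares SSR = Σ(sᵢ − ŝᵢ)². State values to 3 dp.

The normal system AᵀA·[m, c]ᵀ = Aᵀs is [[134, 22]; [22, 7]]·[m, c]ᵀ = [20, -2]ᵀ.
det = 134·7 − 22² = 454.
m = (20·7 − 22·(-2))/454 = 92/227; c = (134·(-2) − 22·20)/454 = -354/227.
Residuals: 84/227, -192/227, 397/227, 78/227, -468/227, -198/227, 299/227; SSR = 2446/227.

SSR = 10.775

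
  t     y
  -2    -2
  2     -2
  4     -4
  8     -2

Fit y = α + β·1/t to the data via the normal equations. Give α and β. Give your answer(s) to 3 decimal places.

α = -2.446, β = -0.576

Entries of MᵀM: Σ1 = 4, Σ1/t = 3/8, Σ1/t·1/t = 37/64.
Moment sums: Σy = -10, Σ1/t·y = -5/4.
Normal equations: [[4, 3/8]; [3/8, 37/64]]·[α, β]ᵀ = [-10, -5/4]ᵀ.
Δ = 4·(37/64) − (3/8)² = 139/64.
α = ((-10)·(37/64) − (3/8)·(-5/4))/(139/64) = -340/139; β = (4·(-5/4) − (3/8)·(-10))/(139/64) = -80/139.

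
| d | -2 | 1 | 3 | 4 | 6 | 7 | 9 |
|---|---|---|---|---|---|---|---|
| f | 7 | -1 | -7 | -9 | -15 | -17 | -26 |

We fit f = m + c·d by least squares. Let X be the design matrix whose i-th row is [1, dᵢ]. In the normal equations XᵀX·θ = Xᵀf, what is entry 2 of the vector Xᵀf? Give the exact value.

Entry 2 ↔ basis d, so (Xᵀf)_{2} = Σᵢ (d)·fᵢ = (-2)·(7) + (1)·(-1) + (3)·(-7) + (4)·(-9) + (6)·(-15) + (7)·(-17) + (9)·(-26) = -515.

-515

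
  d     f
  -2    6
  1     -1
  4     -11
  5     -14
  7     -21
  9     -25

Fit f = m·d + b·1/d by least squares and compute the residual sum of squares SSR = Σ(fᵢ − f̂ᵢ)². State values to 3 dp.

SSR = 2.821

The normal equations are: 176·m + 6·b = -499;  6·m + (2199229/1587600)·b = -2759/180.
(Σd·d = 176, Σd·1/d = 6, Σ1/d·1/d = 2199229/1587600, Σd·f = -499, Σ1/d·f = -2759/180.)
Determinant 176·(2199229/1587600) − 6² = 20619419/99225.
m = ((-499)·(2199229/1587600) − 6·(-2759/180))/(20619419/99225) = -951408991/329910704; b = (176·(-2759/180) − 6·(-499))/(20619419/99225) = 29401470/20619419.
Residuals: 155929001/164955352, 8886751/19406512, 14753085/82477676, 44210395/329910704, -335465207/329910704, 262644039/329910704; SSR = 930660347/329910704.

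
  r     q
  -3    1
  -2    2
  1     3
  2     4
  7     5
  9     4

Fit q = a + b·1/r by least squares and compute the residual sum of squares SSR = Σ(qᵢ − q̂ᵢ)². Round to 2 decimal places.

SSR = 8.41

From the data, Σ1 = 6, Σ1/r = 58/63, Σ1/r·1/r = 13049/7938.
Moment sums: Σq = 19, Σ1/r·q = 304/63.
Determinant 6·(13049/7938) − (58/63)² = 35783/3969.
a = (19·(13049/7938) − (58/63)·(304/63))/(35783/3969) = 212667/71566; b = (6·(304/63) − (58/63)·19)/(35783/3969) = 45486/35783.
Residuals: -110777/71566, -24049/71566, -88941/71566, 28111/71566, 132167/71566, 63489/71566; SSR = 601537/71566.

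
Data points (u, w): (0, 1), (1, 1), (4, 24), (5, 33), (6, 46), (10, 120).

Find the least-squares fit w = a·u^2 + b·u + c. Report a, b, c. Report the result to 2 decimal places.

a = 1.06, b = 1.34, c = 0.12

With design matrix M, MᵀM = [[12178, 1406, 178]; [1406, 178, 26]; [178, 26, 6]] and Mᵀw = [14866, 1738, 225]ᵀ.
Inverting the 3×3 Gram matrix, [a, b, c]ᵀ = [779/732, 6869/5124, 51/427]ᵀ.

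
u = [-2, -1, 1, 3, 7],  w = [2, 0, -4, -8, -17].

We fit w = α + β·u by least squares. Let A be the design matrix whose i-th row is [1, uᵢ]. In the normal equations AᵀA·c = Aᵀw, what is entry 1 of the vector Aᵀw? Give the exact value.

-27

Entry 1 ↔ basis 1, so (Aᵀw)_{1} = Σᵢ wᵢ = (1)·(2) + (1)·(0) + (1)·(-4) + (1)·(-8) + (1)·(-17) = -27.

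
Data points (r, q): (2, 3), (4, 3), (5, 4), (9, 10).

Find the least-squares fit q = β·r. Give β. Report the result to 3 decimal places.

β = 1.016

Forming MᵀM = [[126]] and Mᵀq = [128]ᵀ gives MᵀM·[β]ᵀ = Mᵀq.
Hence β = 128 / 126 ≈ 1.01587.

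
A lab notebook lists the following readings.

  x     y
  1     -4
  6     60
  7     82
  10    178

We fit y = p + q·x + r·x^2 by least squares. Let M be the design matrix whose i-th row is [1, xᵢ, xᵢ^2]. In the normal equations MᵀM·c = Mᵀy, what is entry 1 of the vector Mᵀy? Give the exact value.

316

Entry 1 ↔ basis 1, so (Mᵀy)_{1} = Σᵢ yᵢ = (1)·(-4) + (1)·(60) + (1)·(82) + (1)·(178) = 316.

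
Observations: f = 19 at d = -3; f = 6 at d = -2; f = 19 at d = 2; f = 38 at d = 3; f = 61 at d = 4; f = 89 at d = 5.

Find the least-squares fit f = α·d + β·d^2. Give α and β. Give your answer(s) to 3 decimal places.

Entries of MᵀM: Σd·d = 67, Σd·d^2 = 189, Σd^2·d^2 = 1075.
Right-hand side: Σd·f = 772, Σd^2·f = 3814.
MᵀM·[α, β]ᵀ = Mᵀf becomes [[67, 189]; [189, 1075]]·[α, β]ᵀ = [772, 3814]ᵀ.
Δ = 67·1075 − 189² = 36304.
α = (772·1075 − 189·3814)/36304 = 54527/18152; β = (67·3814 − 189·772)/36304 = 54815/18152.

α = 3.004, β = 3.020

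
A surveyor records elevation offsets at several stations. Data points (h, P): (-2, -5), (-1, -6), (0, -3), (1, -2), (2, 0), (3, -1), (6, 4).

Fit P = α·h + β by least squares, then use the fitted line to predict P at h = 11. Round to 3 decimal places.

P̂ = 9.711

The normal system AᵀA·[α, β]ᵀ = AᵀP is [[55, 9]; [9, 7]]·[α, β]ᵀ = [35, -13]ᵀ.
Determinant 55·7 − 9² = 304.
α = (35·7 − 9·(-13))/304 = 181/152; β = (55·(-13) − 9·35)/304 = -515/152.
At h = 11: P̂ = (181/152)·(11) + (-515/152)·(1) = 369/38.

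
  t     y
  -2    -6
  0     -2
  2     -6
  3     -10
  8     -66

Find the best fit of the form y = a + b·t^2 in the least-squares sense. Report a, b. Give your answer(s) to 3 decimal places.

a = -1.760, b = -1.002

From the data, Σ1 = 5, Σt^2 = 81, Σt^2·t^2 = 4209.
Moment sums: Σy = -90, Σt^2·y = -4362.
Eliminating b: 4209·(row 1) − 81·(row 2) gives 14484·a = 4209·(-90) − 81·(-4362) = -25488, so a = -2124/1207.
Then b = ((-4362) − 81·(-2124/1207))/4209 = -1210/1207.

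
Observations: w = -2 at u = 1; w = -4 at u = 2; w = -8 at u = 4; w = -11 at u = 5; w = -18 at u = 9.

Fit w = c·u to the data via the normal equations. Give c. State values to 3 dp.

c = -2.039

MᵀM·[c]ᵀ = Mᵀw reads: 127·c = -259.
(Σu·u = 127, Σu·w = -259.)
Hence c = -259 / 127 ≈ -2.03937.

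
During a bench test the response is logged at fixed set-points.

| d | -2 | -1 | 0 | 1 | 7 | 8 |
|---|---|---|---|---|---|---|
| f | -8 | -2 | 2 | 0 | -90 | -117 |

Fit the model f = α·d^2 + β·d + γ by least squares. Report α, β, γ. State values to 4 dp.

α = -1.9458, β = 0.7071, γ = 1.2261

The normal system XᵀX·[α, β, γ]ᵀ = Xᵀf is [[6515, 847, 119]; [847, 119, 13]; [119, 13, 6]]·[α, β, γ]ᵀ = [-11932, -1548, -215]ᵀ.
Solving the 3×3 system (Gaussian elimination) gives α = -35351/18168, β = 64229/90840, γ = 18563/15140.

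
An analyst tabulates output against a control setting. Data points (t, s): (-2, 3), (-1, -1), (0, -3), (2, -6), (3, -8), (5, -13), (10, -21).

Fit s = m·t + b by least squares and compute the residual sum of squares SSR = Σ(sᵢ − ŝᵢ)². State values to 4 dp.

AᵀA·[m, b]ᵀ = Aᵀs reads: 143·m + 17·b = -316;  17·m + 7·b = -49.
Eliminating b: 7·(row 1) − 17·(row 2) gives 712·m = 7·(-316) − 17·(-49) = -1379, so m = -1379/712.
Then b = ((-49) − 17·(-1379/712))/7 = -1635/712.
Residuals: 1013/712, -57/89, -501/712, 121/712, 19/178, -363/356, 473/712; SSR = 3169/712.

SSR = 4.4508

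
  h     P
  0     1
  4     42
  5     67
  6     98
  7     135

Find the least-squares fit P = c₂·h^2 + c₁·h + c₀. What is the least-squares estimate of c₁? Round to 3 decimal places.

Entries of MᵀM: Σh^2·h^2 = 4578, Σh^2·h = 748, Σh^2 = 126, Σh·h = 126, Σh = 22, Σ1 = 5.
For MᵀP: Σh^2·P = 12490, Σh·P = 2036, ΣP = 343.
Inverting the 3×3 Gram matrix, [c₂, c₁, c₀]ᵀ = [12908/4351, -7085/4351, 4371/4351]ᵀ.

c₁ = -1.628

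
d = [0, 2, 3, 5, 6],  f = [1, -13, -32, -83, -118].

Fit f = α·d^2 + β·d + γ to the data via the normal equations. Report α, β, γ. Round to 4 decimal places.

Forming AᵀA = [[2018, 376, 74]; [376, 74, 16]; [74, 16, 5]] and Aᵀf = [-6663, -1245, -245]ᵀ gives AᵀA·[α, β, γ]ᵀ = Aᵀf.
Inverting the 3×3 Gram matrix, [α, β, γ]ᵀ = [-1409/462, -739/462, 290/231]ᵀ.

α = -3.0498, β = -1.5996, γ = 1.2554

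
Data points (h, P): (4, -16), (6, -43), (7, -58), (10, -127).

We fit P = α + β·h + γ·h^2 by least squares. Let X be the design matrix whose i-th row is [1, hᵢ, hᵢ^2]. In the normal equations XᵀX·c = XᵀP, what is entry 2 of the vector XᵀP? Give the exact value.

-1998

Entry 2 ↔ basis h, so (XᵀP)_{2} = Σᵢ (h)·Pᵢ = (4)·(-16) + (6)·(-43) + (7)·(-58) + (10)·(-127) = -1998.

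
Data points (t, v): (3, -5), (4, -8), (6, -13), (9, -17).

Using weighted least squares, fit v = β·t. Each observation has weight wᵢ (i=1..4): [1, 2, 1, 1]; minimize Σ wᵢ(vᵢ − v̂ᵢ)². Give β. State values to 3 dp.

β = -1.962

Sums needed: Σwᵢ·t·t = 158.
And Σwᵢ·t·v = -310.
Normal equations: [[158]]·[β]ᵀ = [-310]ᵀ.
Hence β = -310 / 158 ≈ -1.96203.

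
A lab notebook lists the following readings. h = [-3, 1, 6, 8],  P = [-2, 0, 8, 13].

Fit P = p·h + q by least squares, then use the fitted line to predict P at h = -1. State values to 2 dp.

P̂ = -0.71

Sums needed: Σh·h = 110, Σh = 12, Σ1 = 4.
Right-hand side: Σh·P = 158, ΣP = 19.
Normal equations: [[110, 12]; [12, 4]]·[p, q]ᵀ = [158, 19]ᵀ.
Determinant 110·4 − 12² = 296.
p = (158·4 − 12·19)/296 = 101/74; q = (110·19 − 12·158)/296 = 97/148.
At h = -1: P̂ = (101/74)·(-1) + (97/148)·(1) = -105/148.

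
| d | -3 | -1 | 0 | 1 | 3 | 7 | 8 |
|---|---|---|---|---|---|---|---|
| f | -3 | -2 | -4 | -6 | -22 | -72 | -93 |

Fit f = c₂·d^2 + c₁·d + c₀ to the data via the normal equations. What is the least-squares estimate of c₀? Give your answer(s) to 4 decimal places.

c₀ = -3.2710

The normal system XᵀX·[c₂, c₁, c₀]ᵀ = Xᵀf is [[6661, 855, 133]; [855, 133, 15]; [133, 15, 7]]·[c₂, c₁, c₀]ᵀ = [-9713, -1309, -202]ᵀ.
Inverting the 3×3 Gram matrix, [c₂, c₁, c₀]ᵀ = [-162985/161076, -159381/53692, -263443/80538]ᵀ.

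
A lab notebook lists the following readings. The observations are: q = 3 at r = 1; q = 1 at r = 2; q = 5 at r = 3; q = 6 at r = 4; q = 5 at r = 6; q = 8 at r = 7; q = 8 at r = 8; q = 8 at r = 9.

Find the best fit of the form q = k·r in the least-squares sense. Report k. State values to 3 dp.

Compute the Gram sums: Σr·r = 260.
For Xᵀq: Σr·q = 266.
So XᵀX·[k]ᵀ = Xᵀq: [[260]]·[k]ᵀ = [266]ᵀ.
k = 266/260 = 1.02308.

k = 1.023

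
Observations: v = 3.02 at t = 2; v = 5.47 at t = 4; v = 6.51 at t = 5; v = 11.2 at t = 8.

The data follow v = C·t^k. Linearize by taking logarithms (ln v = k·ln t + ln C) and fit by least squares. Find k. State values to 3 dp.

With ln vᵢ as the transformed response and ln tᵢ as the regressor:
Σln t = 5.7683, Σ(ln t)² = 9.3166, Σln v = 7.0938, Σln t·ln v = 11.1606.
Equations: 9.3166·k + 5.7683·ln C = 11.1606;  5.7683·k + 4·ln C = 7.0938.
Solving (det = 3.9930): k = 0.93240, ln C = 0.42885.

k = 0.932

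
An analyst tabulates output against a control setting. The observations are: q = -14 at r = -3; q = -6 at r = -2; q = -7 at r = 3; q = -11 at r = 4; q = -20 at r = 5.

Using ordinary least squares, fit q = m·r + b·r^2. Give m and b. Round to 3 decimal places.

With design matrix A, AᵀA = [[63, 181]; [181, 1059]] and Aᵀq = [-111, -889]ᵀ.
Eliminating b: 1059·(row 1) − 181·(row 2) gives 33956·m = 1059·(-111) − 181·(-889) = 43360, so m = 10840/8489.
Then b = ((-889) − 181·(10840/8489))/1059 = -8979/8489.

m = 1.277, b = -1.058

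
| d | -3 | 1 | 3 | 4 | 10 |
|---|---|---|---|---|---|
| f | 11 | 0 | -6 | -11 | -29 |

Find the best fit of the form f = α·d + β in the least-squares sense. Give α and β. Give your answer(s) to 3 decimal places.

α = -3.111, β = 2.333

From the data, Σd·d = 135, Σd = 15, Σ1 = 5.
And Σd·f = -385, Σf = -35.
Determinant 135·5 − 15² = 450.
α = ((-385)·5 − 15·(-35))/450 = -28/9; β = (135·(-35) − 15·(-385))/450 = 7/3.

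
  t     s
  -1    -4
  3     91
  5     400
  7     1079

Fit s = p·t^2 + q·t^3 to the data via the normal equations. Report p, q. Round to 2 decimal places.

p = 1.00, q = 3.00

The normal equations are: 3108·p + 20174·q = 63686;  20174·p + 134004·q = 422558.
Eliminating q: 134004·(row 1) − 20174·(row 2) gives 9494156·p = 134004·63686 − 20174·422558 = 9493652, so p = 339059/339077.
Then q = (422558 − 20174·(339059/339077))/134004 = 1018175/339077.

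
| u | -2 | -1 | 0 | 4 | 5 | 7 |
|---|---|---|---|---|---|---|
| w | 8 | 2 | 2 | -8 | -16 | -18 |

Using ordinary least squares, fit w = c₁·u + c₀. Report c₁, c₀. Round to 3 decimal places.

c₁ = -2.858, c₀ = 1.192

Entries of AᵀA: Σu·u = 95, Σu = 13, Σ1 = 6.
Moment sums: Σu·w = -256, Σw = -30.
Eliminating c₀: 6·(row 1) − 13·(row 2) gives 401·c₁ = 6·(-256) − 13·(-30) = -1146, so c₁ = -1146/401.
Then c₀ = ((-30) − 13·(-1146/401))/6 = 478/401.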